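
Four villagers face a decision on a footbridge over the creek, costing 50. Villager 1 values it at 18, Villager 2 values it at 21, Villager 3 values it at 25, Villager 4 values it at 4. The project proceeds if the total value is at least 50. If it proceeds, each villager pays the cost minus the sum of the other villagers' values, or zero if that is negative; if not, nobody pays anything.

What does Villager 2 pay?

Total value 68 ≥ cost 50, so the project is built.
The other villagers' values sum to 47.
Cost minus that sum is 50 - 47 = 3.

3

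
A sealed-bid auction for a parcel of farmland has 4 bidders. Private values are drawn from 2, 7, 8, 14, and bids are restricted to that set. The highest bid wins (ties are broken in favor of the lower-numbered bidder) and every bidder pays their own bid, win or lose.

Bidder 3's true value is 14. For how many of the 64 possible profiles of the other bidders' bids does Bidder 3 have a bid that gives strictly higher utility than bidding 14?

Others bid (2, 2, 2): truth gives 0; bid 7 gives 7 > 0. Violating.
Others bid (2, 2, 7): truth gives 0; bid 7 gives 7 > 0. Violating.
Others bid (2, 2, 8): truth gives 0; bid 8 gives 6 > 0. Violating.
Others bid (2, 7, 2): truth gives 0; bid 8 gives 6 > 0. Violating.
Others bid (2, 2, 14): truth gives 0; no alternative beats it.
Others bid (2, 7, 14): truth gives 0; no alternative beats it.
(Checking all 64 profiles: 40 have a profitable deviation, 24 do not.)

40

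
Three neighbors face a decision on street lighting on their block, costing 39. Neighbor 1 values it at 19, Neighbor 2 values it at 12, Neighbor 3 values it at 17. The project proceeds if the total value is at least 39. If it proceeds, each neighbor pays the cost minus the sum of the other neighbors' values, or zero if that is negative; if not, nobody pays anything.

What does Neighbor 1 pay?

Total value 48 ≥ cost 39, so the project is built.
The other neighbors' values sum to 29.
Cost minus that sum is 39 - 29 = 10.

10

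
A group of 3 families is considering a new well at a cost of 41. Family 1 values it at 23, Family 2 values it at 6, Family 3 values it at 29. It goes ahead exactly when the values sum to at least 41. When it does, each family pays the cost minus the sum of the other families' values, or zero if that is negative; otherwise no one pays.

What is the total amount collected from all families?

18

Total value 58 ≥ cost 41, so it is built.
Family 1: others sum to 35; max(0, 41 - 35) = 6.
Family 2: others sum to 52; max(0, 41 - 52) = 0.
Family 3: others sum to 29; max(0, 41 - 29) = 12.
Total collected = 6 + 0 + 12 = 18.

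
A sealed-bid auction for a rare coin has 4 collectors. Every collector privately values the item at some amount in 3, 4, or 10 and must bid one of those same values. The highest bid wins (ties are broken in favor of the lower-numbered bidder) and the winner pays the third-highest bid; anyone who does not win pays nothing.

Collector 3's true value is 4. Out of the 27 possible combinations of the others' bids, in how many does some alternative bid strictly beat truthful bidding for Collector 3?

3

Others bid (3, 3, 10): truth gives 0; bid 10 gives 1 > 0. Violating.
Others bid (3, 4, 3): truth gives 0; bid 10 gives 1 > 0. Violating.
Others bid (4, 3, 3): truth gives 0; bid 10 gives 1 > 0. Violating.
Others bid (3, 3, 3): truth gives 1; no alternative beats it.
Others bid (3, 3, 4): truth gives 1; no alternative beats it.
(Checking all 27 profiles: 3 have a profitable deviation, 24 do not.)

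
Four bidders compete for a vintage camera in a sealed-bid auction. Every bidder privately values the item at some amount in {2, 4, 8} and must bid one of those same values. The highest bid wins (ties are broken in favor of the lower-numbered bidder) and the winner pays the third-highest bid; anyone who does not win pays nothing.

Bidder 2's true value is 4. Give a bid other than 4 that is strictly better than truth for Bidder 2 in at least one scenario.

Suppose Bidder 1 bids 2, Bidder 3 bids 2 and Bidder 4 bids 8.
Bid 4: loses, pays 0, utility 0.
Bid 8: wins, pays 2, utility 4 - 2 = 2.
So bidding 8 beats truth here (2 > 0).

8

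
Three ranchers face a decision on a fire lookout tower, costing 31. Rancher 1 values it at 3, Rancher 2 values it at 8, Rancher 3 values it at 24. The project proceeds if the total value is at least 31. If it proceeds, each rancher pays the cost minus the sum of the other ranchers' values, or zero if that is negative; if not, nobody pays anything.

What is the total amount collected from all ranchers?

24

Total value 35 ≥ cost 31, so it is built.
Rancher 1: others sum to 32; max(0, 31 - 32) = 0.
Rancher 2: others sum to 27; max(0, 31 - 27) = 4.
Rancher 3: others sum to 11; max(0, 31 - 11) = 20.
Total collected = 0 + 4 + 20 = 24.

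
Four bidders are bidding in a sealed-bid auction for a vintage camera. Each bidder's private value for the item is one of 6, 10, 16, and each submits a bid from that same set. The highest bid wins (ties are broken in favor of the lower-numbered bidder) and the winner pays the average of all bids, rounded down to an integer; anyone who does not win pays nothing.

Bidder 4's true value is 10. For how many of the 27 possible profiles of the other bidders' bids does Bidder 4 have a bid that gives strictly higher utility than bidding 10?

Others bid (6, 6, 10): truth gives 0; bid 16 gives 1 > 0. Violating.
Others bid (6, 10, 6): truth gives 0; bid 16 gives 1 > 0. Violating.
Others bid (10, 6, 6): truth gives 0; bid 16 gives 1 > 0. Violating.
Others bid (6, 6, 6): truth gives 3; no alternative beats it.
Others bid (6, 6, 16): truth gives 0; no alternative beats it.
(Checking all 27 profiles: 3 have a profitable deviation, 24 do not.)

3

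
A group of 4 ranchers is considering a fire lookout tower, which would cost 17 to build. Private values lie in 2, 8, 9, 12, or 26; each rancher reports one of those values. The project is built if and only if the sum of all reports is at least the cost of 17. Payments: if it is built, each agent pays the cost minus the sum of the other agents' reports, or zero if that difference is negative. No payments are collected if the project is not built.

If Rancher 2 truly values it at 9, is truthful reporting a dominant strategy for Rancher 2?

Yes

Check each profile of the others' reports and compare truth against every alternative report.
Others report (2, 2, 26): truth gives 9, best alternative gives 9.
Others report (2, 8, 8): truth gives 9, best alternative gives 9.
Others report (2, 8, 9): truth gives 9, best alternative gives 9.
Others report (2, 8, 12): truth gives 9, best alternative gives 9.
Others report (2, 8, 26): truth gives 9, best alternative gives 9.
Others report (2, 9, 8): truth gives 9, best alternative gives 9.
(Remaining 119 profiles checked similarly; truth is weakly best in each.)
In every case the truthful report is at least as good as any alternative, so it is a dominant strategy.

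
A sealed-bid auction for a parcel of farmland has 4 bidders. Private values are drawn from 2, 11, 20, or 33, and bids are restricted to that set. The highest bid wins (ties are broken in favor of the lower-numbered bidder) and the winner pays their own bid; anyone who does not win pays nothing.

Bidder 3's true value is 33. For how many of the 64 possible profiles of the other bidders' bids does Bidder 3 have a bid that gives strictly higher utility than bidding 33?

Others bid (2, 2, 2): truth gives 0; bid 11 gives 22 > 0. Violating.
Others bid (2, 2, 11): truth gives 0; bid 11 gives 22 > 0. Violating.
Others bid (2, 2, 20): truth gives 0; bid 20 gives 13 > 0. Violating.
Others bid (2, 11, 2): truth gives 0; bid 20 gives 13 > 0. Violating.
Others bid (2, 2, 33): truth gives 0; no alternative beats it.
Others bid (2, 11, 33): truth gives 0; no alternative beats it.
(Checking all 64 profiles: 12 have a profitable deviation, 52 do not.)

12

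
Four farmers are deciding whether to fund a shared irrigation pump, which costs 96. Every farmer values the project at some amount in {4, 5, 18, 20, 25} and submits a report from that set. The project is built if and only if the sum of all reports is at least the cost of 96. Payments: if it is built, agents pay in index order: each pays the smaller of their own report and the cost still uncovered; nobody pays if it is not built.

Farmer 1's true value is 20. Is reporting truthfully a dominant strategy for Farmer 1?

Yes

Check each profile of the others' reports and compare truth against every alternative report.
Others report (4, 4, 4): truth gives 0, best alternative gives 0.
Others report (4, 4, 5): truth gives 0, best alternative gives 0.
Others report (4, 4, 18): truth gives 0, best alternative gives 0.
Others report (4, 4, 20): truth gives 0, best alternative gives 0.
Others report (4, 4, 25): truth gives 0, best alternative gives 0.
Others report (4, 5, 4): truth gives 0, best alternative gives 0.
(Remaining 119 profiles checked similarly; truth is weakly best in each.)
In every case the truthful report is at least as good as any alternative, so it is a dominant strategy.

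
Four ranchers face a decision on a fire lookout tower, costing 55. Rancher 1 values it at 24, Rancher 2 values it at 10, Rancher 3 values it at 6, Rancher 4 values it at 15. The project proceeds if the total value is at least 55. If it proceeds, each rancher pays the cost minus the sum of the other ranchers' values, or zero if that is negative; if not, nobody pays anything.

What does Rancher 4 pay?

Total value 55 ≥ cost 55, so the project is built.
The other ranchers' values sum to 40.
Cost minus that sum is 55 - 40 = 15.

15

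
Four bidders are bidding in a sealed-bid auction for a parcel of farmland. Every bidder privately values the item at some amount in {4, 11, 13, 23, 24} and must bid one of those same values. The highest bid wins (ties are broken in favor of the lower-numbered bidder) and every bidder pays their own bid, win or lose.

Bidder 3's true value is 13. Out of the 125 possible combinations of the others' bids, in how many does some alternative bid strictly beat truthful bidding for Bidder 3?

Others bid (4, 4, 4): truth gives 0; bid 11 gives 2 > 0. Violating.
Others bid (4, 4, 11): truth gives 0; bid 11 gives 2 > 0. Violating.
Others bid (4, 4, 23): truth gives -13; bid 4 gives -4 > -13. Violating.
Others bid (4, 4, 24): truth gives -13; bid 4 gives -4 > -13. Violating.
Others bid (4, 4, 13): truth gives 0; no alternative beats it.
Others bid (4, 11, 4): truth gives 0; no alternative beats it.
(Checking all 125 profiles: 115 have a profitable deviation, 10 do not.)

115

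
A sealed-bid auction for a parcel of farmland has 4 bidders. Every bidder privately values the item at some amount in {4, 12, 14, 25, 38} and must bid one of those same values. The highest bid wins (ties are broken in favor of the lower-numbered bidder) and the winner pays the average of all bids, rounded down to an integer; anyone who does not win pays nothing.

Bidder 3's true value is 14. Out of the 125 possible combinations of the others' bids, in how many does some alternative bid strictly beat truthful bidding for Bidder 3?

6

Others bid (4, 14, 4): truth gives 0; bid 25 gives 3 > 0. Violating.
Others bid (4, 14, 12): truth gives 0; bid 25 gives 1 > 0. Violating.
Others bid (12, 14, 4): truth gives 0; bid 25 gives 1 > 0. Violating.
Others bid (14, 4, 4): truth gives 0; bid 25 gives 3 > 0. Violating.
Others bid (4, 4, 4): truth gives 8; no alternative beats it.
Others bid (4, 4, 12): truth gives 6; no alternative beats it.
(Checking all 125 profiles: 6 have a profitable deviation, 119 do not.)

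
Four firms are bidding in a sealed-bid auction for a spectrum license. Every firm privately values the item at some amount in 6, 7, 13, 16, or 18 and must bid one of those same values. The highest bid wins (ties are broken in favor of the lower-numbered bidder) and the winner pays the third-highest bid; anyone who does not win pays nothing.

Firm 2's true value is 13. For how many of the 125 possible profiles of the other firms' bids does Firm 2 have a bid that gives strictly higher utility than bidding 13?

24

Others bid (6, 6, 16): truth gives 0; bid 16 gives 7 > 0. Violating.
Others bid (6, 6, 18): truth gives 0; bid 18 gives 7 > 0. Violating.
Others bid (6, 7, 16): truth gives 0; bid 16 gives 6 > 0. Violating.
Others bid (6, 7, 18): truth gives 0; bid 18 gives 6 > 0. Violating.
Others bid (6, 6, 6): truth gives 7; no alternative beats it.
Others bid (6, 6, 7): truth gives 7; no alternative beats it.
(Checking all 125 profiles: 24 have a profitable deviation, 101 do not.)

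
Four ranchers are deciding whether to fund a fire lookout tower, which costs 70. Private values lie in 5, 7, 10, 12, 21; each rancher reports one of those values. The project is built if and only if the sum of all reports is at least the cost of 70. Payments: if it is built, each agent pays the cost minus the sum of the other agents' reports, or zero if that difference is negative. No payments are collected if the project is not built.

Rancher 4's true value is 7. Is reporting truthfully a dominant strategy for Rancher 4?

Check each profile of the others' reports and compare truth against every alternative report.
Others report (5, 5, 5): truth gives 0, best alternative gives 0.
Others report (5, 5, 7): truth gives 0, best alternative gives 0.
Others report (5, 5, 10): truth gives 0, best alternative gives 0.
Others report (5, 5, 12): truth gives 0, best alternative gives 0.
Others report (5, 5, 21): truth gives 0, best alternative gives 0.
Others report (5, 7, 5): truth gives 0, best alternative gives 0.
(Remaining 119 profiles checked similarly; truth is weakly best in each.)
In every case the truthful report is at least as good as any alternative, so it is a dominant strategy.

Yes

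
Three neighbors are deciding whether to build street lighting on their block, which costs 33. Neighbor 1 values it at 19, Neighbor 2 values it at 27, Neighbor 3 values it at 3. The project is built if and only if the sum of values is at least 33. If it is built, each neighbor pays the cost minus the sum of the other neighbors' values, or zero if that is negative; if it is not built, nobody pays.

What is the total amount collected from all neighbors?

14

Total value 49 ≥ cost 33, so it is built.
Neighbor 1: others sum to 30; max(0, 33 - 30) = 3.
Neighbor 2: others sum to 22; max(0, 33 - 22) = 11.
Neighbor 3: others sum to 46; max(0, 33 - 46) = 0.
Total collected = 3 + 11 + 0 = 14.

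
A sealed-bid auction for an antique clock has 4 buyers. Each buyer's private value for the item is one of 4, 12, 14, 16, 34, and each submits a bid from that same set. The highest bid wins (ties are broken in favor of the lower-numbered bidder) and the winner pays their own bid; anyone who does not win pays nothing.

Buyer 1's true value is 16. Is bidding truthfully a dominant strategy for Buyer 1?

Consider the case where Buyer 2 bids 4, Buyer 3 bids 4 and Buyer 4 bids 4.
Truthful bid 16: wins, pays 16, utility 16 - 16 = 0.
Bid 4 instead: wins, pays 4, utility 16 - 4 = 12.
Since 12 > 0, bidding 4 is strictly better here, so truthful bidding is not dominant.

No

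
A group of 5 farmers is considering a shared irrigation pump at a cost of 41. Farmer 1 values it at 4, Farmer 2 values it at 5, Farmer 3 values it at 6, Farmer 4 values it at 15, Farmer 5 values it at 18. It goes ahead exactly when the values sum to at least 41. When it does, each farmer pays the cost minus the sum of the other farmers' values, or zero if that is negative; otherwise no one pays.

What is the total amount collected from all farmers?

19

Total value 48 ≥ cost 41, so it is built.
Farmer 1: others sum to 44; max(0, 41 - 44) = 0.
Farmer 2: others sum to 43; max(0, 41 - 43) = 0.
Farmer 3: others sum to 42; max(0, 41 - 42) = 0.
Farmer 4: others sum to 33; max(0, 41 - 33) = 8.
Farmer 5: others sum to 30; max(0, 41 - 30) = 11.
Total collected = 0 + 0 + 0 + 8 + 11 = 19.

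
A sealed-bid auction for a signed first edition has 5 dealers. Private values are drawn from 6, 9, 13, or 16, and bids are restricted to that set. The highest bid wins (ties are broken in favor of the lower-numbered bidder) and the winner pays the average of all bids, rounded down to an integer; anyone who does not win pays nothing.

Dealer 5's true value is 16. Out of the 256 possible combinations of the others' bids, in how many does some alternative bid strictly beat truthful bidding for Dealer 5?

Others bid (6, 6, 6, 6): truth gives 8; bid 9 gives 10 > 8. Violating.
Others bid (6, 6, 9, 9): truth gives 7; bid 13 gives 8 > 7. Violating.
Others bid (6, 9, 6, 9): truth gives 7; bid 13 gives 8 > 7. Violating.
Others bid (6, 9, 9, 6): truth gives 7; bid 13 gives 8 > 7. Violating.
Others bid (6, 6, 6, 9): truth gives 8; no alternative beats it.
Others bid (6, 6, 6, 13): truth gives 7; no alternative beats it.
(Checking all 256 profiles: 8 have a profitable deviation, 248 do not.)

8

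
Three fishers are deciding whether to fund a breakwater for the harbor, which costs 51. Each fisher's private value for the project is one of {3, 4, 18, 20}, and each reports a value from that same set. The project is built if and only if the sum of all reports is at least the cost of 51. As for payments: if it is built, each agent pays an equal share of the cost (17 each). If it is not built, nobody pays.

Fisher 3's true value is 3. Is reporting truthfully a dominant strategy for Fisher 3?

Check each profile of the others' reports and compare truth against every alternative report.
Others report (3, 3): truth gives 0, best alternative gives 0.
Others report (3, 4): truth gives 0, best alternative gives 0.
Others report (3, 18): truth gives 0, best alternative gives 0.
Others report (3, 20): truth gives 0, best alternative gives 0.
Others report (4, 3): truth gives 0, best alternative gives 0.
Others report (4, 4): truth gives 0, best alternative gives 0.
(Remaining 10 profiles checked similarly; truth is weakly best in each.)
In every case the truthful report is at least as good as any alternative, so it is a dominant strategy.

Yes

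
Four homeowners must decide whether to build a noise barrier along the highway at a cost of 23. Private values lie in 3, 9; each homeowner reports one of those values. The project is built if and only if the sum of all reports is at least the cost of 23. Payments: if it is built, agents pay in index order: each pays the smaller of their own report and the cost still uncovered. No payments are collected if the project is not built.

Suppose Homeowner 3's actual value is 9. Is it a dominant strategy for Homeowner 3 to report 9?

Consider the case where Homeowner 1 reports 3, Homeowner 2 reports 9 and Homeowner 4 reports 9.
Truthful report 9: project built, pays 9, utility 9 - 9 = 0.
Report 3 instead: project built, pays 3, utility 9 - 3 = 6.
Since 6 > 0, reporting 3 is strictly better here, so truthful reporting is not dominant.

No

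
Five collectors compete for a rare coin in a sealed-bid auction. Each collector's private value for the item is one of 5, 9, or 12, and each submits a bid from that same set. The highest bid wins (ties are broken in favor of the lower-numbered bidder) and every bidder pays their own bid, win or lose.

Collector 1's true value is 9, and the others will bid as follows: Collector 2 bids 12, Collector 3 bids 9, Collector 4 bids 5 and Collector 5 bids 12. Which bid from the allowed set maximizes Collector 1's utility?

12

Bid 5: loses but pays 5, utility -5.
Bid 9: loses but pays 9, utility -9.
Bid 12: wins, pays 12, utility 9 - 12 = -3.
The best choice is 12 with utility -3.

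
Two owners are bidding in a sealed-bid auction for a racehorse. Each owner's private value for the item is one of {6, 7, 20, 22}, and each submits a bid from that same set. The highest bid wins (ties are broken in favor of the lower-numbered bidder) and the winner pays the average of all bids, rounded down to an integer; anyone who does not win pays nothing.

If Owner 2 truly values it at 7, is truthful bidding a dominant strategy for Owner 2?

Check each profile of the others' bids and compare truth against every alternative bid.
Others bid (6): truth gives 1, best alternative gives 0.
Others bid (7): truth gives 0, best alternative gives 0.
Others bid (20): truth gives 0, best alternative gives 0.
Others bid (22): truth gives 0, best alternative gives 0.
In every case the truthful bid is at least as good as any alternative, so it is a dominant strategy.

Yes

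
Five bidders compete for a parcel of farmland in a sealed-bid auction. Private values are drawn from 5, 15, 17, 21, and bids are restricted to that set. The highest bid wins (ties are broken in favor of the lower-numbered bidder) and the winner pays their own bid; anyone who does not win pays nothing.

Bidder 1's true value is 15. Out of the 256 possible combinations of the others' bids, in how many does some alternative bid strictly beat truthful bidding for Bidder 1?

Others bid (5, 5, 5, 5): truth gives 0; bid 5 gives 10 > 0. Violating.
Others bid (5, 5, 5, 15): truth gives 0; no alternative beats it.
Others bid (5, 5, 5, 17): truth gives 0; no alternative beats it.
(Checking all 256 profiles: 1 has a profitable deviation, 255 do not.)

1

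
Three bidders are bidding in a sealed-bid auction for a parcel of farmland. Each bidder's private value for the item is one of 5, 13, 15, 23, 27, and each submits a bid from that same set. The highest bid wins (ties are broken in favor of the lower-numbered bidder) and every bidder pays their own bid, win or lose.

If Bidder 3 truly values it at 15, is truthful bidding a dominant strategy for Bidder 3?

No

Consider the case where Bidder 1 bids 5 and Bidder 2 bids 5.
Truthful bid 15: wins, pays 15, utility 15 - 15 = 0.
Bid 13 instead: wins, pays 13, utility 15 - 13 = 2.
Since 2 > 0, bidding 13 is strictly better here, so truthful bidding is not dominant.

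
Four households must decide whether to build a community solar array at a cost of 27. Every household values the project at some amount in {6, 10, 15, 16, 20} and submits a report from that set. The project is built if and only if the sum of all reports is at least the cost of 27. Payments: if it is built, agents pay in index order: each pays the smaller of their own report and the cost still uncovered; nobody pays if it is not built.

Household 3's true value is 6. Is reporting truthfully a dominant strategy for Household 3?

Yes

Check each profile of the others' reports and compare truth against every alternative report.
Others report (6, 6, 6): truth gives 0, best alternative gives -4.
Others report (6, 6, 10): truth gives 0, best alternative gives -4.
Others report (6, 6, 15): truth gives 0, best alternative gives -4.
Others report (6, 6, 16): truth gives 0, best alternative gives -4.
Others report (6, 6, 20): truth gives 0, best alternative gives -4.
Others report (6, 10, 6): truth gives 0, best alternative gives -4.
(Remaining 119 profiles checked similarly; truth is weakly best in each.)
In every case the truthful report is at least as good as any alternative, so it is a dominant strategy.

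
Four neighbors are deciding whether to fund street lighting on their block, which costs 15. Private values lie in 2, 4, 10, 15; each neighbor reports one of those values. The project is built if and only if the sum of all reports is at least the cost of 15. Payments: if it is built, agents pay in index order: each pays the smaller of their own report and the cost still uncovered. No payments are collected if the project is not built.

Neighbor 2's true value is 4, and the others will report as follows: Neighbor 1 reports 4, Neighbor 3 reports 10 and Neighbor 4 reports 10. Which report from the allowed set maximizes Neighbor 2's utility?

2

Report 2: project built, pays 2, utility 4 - 2 = 2.
Report 4: project built, pays 4, utility 4 - 4 = 0.
Report 10: project built, pays 10, utility 4 - 10 = -6.
Report 15: project built, pays 11, utility 4 - 11 = -7.
The best choice is 2 with utility 2.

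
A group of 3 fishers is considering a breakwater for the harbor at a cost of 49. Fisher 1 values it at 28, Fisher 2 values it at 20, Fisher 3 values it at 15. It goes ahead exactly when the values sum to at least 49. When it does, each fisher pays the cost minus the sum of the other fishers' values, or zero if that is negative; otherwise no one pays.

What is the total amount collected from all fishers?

21

Total value 63 ≥ cost 49, so it is built.
Fisher 1: others sum to 35; max(0, 49 - 35) = 14.
Fisher 2: others sum to 43; max(0, 49 - 43) = 6.
Fisher 3: others sum to 48; max(0, 49 - 48) = 1.
Total collected = 14 + 6 + 1 = 21.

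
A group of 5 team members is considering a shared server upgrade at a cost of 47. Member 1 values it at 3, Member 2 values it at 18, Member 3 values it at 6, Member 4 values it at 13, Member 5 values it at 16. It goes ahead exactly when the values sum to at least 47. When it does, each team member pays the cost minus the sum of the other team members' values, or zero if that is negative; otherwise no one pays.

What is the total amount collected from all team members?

Total value 56 ≥ cost 47, so it is built.
Member 1: others sum to 53; max(0, 47 - 53) = 0.
Member 2: others sum to 38; max(0, 47 - 38) = 9.
Member 3: others sum to 50; max(0, 47 - 50) = 0.
Member 4: others sum to 43; max(0, 47 - 43) = 4.
Member 5: others sum to 40; max(0, 47 - 40) = 7.
Total collected = 0 + 9 + 0 + 4 + 7 = 20.

20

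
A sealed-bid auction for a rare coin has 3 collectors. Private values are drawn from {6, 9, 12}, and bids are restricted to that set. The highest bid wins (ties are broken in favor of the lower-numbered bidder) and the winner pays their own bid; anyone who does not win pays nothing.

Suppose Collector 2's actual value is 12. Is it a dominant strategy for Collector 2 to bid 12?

No

Consider the case where Collector 1 bids 6 and Collector 3 bids 6.
Truthful bid 12: wins, pays 12, utility 12 - 12 = 0.
Bid 9 instead: wins, pays 9, utility 12 - 9 = 3.
Since 3 > 0, bidding 9 is strictly better here, so truthful bidding is not dominant.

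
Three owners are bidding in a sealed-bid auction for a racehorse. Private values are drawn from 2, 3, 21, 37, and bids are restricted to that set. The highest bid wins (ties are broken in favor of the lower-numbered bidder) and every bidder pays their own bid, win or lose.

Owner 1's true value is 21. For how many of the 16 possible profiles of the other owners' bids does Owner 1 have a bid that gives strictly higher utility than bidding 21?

Others bid (2, 2): truth gives 0; bid 2 gives 19 > 0. Violating.
Others bid (2, 3): truth gives 0; bid 3 gives 18 > 0. Violating.
Others bid (2, 37): truth gives -21; bid 2 gives -2 > -21. Violating.
Others bid (3, 2): truth gives 0; bid 3 gives 18 > 0. Violating.
Others bid (2, 21): truth gives 0; no alternative beats it.
Others bid (3, 21): truth gives 0; no alternative beats it.
(Checking all 16 profiles: 11 have a profitable deviation, 5 do not.)

11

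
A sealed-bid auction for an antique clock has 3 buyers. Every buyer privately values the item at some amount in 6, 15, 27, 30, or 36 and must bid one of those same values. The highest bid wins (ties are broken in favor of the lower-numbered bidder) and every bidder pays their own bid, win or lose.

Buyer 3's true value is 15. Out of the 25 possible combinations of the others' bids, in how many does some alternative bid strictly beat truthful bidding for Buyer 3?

Others bid (6, 15): truth gives -15; bid 6 gives -6 > -15. Violating.
Others bid (6, 27): truth gives -15; bid 6 gives -6 > -15. Violating.
Others bid (6, 30): truth gives -15; bid 6 gives -6 > -15. Violating.
Others bid (6, 36): truth gives -15; bid 6 gives -6 > -15. Violating.
Others bid (6, 6): truth gives 0; no alternative beats it.
(Checking all 25 profiles: 24 have a profitable deviation, 1 does not.)

24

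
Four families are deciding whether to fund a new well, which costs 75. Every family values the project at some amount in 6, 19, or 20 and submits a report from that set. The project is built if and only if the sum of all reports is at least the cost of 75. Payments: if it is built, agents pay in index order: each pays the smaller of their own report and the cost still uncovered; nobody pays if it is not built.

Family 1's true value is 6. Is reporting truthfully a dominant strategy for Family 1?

Yes

Check each profile of the others' reports and compare truth against every alternative report.
Others report (19, 19, 19): truth gives 0, best alternative gives -13.
Others report (19, 19, 20): truth gives 0, best alternative gives -13.
Others report (19, 20, 19): truth gives 0, best alternative gives -13.
Others report (19, 20, 20): truth gives 0, best alternative gives -13.
Others report (20, 19, 19): truth gives 0, best alternative gives -13.
Others report (20, 19, 20): truth gives 0, best alternative gives -13.
(Remaining 21 profiles checked similarly; truth is weakly best in each.)
In every case the truthful report is at least as good as any alternative, so it is a dominant strategy.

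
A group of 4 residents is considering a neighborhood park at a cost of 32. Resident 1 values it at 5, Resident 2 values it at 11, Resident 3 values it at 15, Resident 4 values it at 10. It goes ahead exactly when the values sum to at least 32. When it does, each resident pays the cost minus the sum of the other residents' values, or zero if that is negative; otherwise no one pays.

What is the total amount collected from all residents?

Total value 41 ≥ cost 32, so it is built.
Resident 1: others sum to 36; max(0, 32 - 36) = 0.
Resident 2: others sum to 30; max(0, 32 - 30) = 2.
Resident 3: others sum to 26; max(0, 32 - 26) = 6.
Resident 4: others sum to 31; max(0, 32 - 31) = 1.
Total collected = 0 + 2 + 6 + 1 = 9.

9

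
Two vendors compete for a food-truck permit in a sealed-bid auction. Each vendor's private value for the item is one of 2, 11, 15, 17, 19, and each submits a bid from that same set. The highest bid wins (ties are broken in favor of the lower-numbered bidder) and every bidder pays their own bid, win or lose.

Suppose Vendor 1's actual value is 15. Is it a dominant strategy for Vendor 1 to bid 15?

Consider the case where Vendor 2 bids 2.
Truthful bid 15: wins, pays 15, utility 15 - 15 = 0.
Bid 2 instead: wins, pays 2, utility 15 - 2 = 13.
Since 13 > 0, bidding 2 is strictly better here, so truthful bidding is not dominant.

No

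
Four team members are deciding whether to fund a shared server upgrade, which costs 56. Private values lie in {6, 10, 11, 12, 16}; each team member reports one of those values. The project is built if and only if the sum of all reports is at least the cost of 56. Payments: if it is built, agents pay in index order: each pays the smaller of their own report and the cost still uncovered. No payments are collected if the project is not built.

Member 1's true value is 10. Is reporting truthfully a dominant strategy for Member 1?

Yes

Check each profile of the others' reports and compare truth against every alternative report.
Others report (6, 6, 6): truth gives 0, best alternative gives 0.
Others report (6, 6, 10): truth gives 0, best alternative gives 0.
Others report (6, 6, 11): truth gives 0, best alternative gives 0.
Others report (6, 6, 12): truth gives 0, best alternative gives 0.
Others report (6, 6, 16): truth gives 0, best alternative gives 0.
Others report (6, 10, 6): truth gives 0, best alternative gives 0.
(Remaining 119 profiles checked similarly; truth is weakly best in each.)
In every case the truthful report is at least as good as any alternative, so it is a dominant strategy.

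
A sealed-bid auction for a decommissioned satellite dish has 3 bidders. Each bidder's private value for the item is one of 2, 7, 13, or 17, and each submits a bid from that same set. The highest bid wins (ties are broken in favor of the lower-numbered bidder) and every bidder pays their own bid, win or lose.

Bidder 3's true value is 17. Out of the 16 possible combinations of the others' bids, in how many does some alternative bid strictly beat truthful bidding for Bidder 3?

11

Others bid (2, 2): truth gives 0; bid 7 gives 10 > 0. Violating.
Others bid (2, 7): truth gives 0; bid 13 gives 4 > 0. Violating.
Others bid (2, 17): truth gives -17; bid 2 gives -2 > -17. Violating.
Others bid (7, 2): truth gives 0; bid 13 gives 4 > 0. Violating.
Others bid (2, 13): truth gives 0; no alternative beats it.
Others bid (7, 13): truth gives 0; no alternative beats it.
(Checking all 16 profiles: 11 have a profitable deviation, 5 do not.)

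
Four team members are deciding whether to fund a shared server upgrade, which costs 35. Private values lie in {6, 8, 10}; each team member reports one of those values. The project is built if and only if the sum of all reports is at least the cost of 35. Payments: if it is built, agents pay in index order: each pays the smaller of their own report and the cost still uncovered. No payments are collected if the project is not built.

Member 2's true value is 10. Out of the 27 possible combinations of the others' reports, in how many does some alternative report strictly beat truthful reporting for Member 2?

4

Others report (8, 10, 10): truth gives 0; report 8 gives 2 > 0. Violating.
Others report (10, 8, 10): truth gives 0; report 8 gives 2 > 0. Violating.
Others report (10, 10, 8): truth gives 0; report 8 gives 2 > 0. Violating.
Others report (10, 10, 10): truth gives 0; report 6 gives 4 > 0. Violating.
Others report (6, 6, 6): truth gives 0; no alternative beats it.
Others report (6, 6, 8): truth gives 0; no alternative beats it.
(Checking all 27 profiles: 4 have a profitable deviation, 23 do not.)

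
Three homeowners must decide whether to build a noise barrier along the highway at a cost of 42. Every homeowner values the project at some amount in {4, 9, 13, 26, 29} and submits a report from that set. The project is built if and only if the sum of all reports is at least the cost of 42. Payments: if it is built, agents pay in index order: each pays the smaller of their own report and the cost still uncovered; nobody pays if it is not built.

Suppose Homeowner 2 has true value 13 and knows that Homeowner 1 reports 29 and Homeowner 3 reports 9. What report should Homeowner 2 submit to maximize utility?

Report 4: project built, pays 4, utility 13 - 4 = 9.
Report 9: project built, pays 9, utility 13 - 9 = 4.
Report 13: project built, pays 13, utility 13 - 13 = 0.
Report 26: project built, pays 13, utility 13 - 13 = 0.
Report 29: project built, pays 13, utility 13 - 13 = 0.
The best choice is 4 with utility 9.

4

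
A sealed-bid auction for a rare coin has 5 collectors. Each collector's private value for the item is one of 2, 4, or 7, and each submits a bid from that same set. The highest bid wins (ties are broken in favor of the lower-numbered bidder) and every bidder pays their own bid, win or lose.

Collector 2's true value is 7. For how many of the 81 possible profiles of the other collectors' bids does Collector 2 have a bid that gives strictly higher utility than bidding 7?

Others bid (2, 2, 2, 2): truth gives 0; bid 4 gives 3 > 0. Violating.
Others bid (2, 2, 2, 4): truth gives 0; bid 4 gives 3 > 0. Violating.
Others bid (2, 2, 4, 2): truth gives 0; bid 4 gives 3 > 0. Violating.
Others bid (2, 2, 4, 4): truth gives 0; bid 4 gives 3 > 0. Violating.
Others bid (2, 2, 2, 7): truth gives 0; no alternative beats it.
Others bid (2, 2, 4, 7): truth gives 0; no alternative beats it.
(Checking all 81 profiles: 35 have a profitable deviation, 46 do not.)

35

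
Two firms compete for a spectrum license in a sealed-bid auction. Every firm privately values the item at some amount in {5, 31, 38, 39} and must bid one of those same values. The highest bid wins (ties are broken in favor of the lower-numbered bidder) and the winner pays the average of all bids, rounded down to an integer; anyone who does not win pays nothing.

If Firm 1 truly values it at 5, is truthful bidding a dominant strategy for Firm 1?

Yes

Check each profile of the others' bids and compare truth against every alternative bid.
Others bid (31): truth gives 0, best alternative gives -26.
Others bid (5): truth gives 0, best alternative gives -13.
Others bid (38): truth gives 0, best alternative gives 0.
Others bid (39): truth gives 0, best alternative gives 0.
In every case the truthful bid is at least as good as any alternative, so it is a dominant strategy.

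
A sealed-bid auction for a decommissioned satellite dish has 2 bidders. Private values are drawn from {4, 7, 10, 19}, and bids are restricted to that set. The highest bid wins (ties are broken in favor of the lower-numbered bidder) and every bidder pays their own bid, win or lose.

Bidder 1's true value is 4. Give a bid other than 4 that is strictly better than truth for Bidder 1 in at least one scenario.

Suppose Bidder 2 bids 7.
Bid 4: loses but pays 4, utility -4.
Bid 7: wins, pays 7, utility 4 - 7 = -3.
So bidding 7 beats truth here (-3 > -4).

7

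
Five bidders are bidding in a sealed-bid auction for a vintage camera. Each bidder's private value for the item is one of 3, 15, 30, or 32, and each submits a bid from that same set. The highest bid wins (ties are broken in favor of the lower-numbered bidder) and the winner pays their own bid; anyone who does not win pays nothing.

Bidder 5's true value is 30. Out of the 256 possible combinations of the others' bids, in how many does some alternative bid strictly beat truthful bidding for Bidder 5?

Others bid (3, 3, 3, 3): truth gives 0; bid 15 gives 15 > 0. Violating.
Others bid (3, 3, 3, 15): truth gives 0; no alternative beats it.
Others bid (3, 3, 3, 30): truth gives 0; no alternative beats it.
(Checking all 256 profiles: 1 has a profitable deviation, 255 do not.)

1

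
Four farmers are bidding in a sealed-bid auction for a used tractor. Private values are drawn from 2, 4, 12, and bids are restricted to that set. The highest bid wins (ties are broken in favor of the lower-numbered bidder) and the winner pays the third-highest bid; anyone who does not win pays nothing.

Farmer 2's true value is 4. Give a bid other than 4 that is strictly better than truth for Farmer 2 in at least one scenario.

Suppose Farmer 1 bids 2, Farmer 3 bids 2 and Farmer 4 bids 12.
Bid 4: loses, pays 0, utility 0.
Bid 12: wins, pays 2, utility 4 - 2 = 2.
So bidding 12 beats truth here (2 > 0).

12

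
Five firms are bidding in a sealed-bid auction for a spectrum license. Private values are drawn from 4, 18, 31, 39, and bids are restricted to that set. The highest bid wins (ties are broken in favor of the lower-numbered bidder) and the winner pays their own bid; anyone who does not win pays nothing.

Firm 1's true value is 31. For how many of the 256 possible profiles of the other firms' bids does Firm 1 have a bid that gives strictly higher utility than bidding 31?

16

Others bid (4, 4, 4, 4): truth gives 0; bid 4 gives 27 > 0. Violating.
Others bid (4, 4, 4, 18): truth gives 0; bid 18 gives 13 > 0. Violating.
Others bid (4, 4, 18, 4): truth gives 0; bid 18 gives 13 > 0. Violating.
Others bid (4, 4, 18, 18): truth gives 0; bid 18 gives 13 > 0. Violating.
Others bid (4, 4, 4, 31): truth gives 0; no alternative beats it.
Others bid (4, 4, 4, 39): truth gives 0; no alternative beats it.
(Checking all 256 profiles: 16 have a profitable deviation, 240 do not.)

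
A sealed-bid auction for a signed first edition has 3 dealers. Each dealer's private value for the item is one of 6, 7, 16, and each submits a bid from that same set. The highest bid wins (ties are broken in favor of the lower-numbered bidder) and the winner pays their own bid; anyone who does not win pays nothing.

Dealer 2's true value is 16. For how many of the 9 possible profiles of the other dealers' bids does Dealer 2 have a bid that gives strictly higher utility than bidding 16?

Others bid (6, 6): truth gives 0; bid 7 gives 9 > 0. Violating.
Others bid (6, 7): truth gives 0; bid 7 gives 9 > 0. Violating.
Others bid (6, 16): truth gives 0; no alternative beats it.
Others bid (7, 6): truth gives 0; no alternative beats it.
(Checking all 9 profiles: 2 have a profitable deviation, 7 do not.)

2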